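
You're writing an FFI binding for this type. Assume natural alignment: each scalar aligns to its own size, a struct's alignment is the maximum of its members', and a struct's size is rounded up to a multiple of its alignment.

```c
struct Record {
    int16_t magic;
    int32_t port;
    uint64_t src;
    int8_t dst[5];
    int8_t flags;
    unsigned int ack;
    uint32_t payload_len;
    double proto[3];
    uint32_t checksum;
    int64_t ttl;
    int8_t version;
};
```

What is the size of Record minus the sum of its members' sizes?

0..2  magic  (2B, 2-aligned)
2..4  -- padding (2B)
4..8  port  (4B, 4-aligned)
8..16  src  (8B, 8-aligned)
16..21  dst  (5B, 1-aligned)
21..22  flags  (1B, 1-aligned)
22..24  -- padding (2B)
24..28  ack  (4B, 4-aligned)
28..32  payload_len  (4B, 4-aligned)
32..56  proto  (24B, 8-aligned)
56..60  checksum  (4B, 4-aligned)
60..64  -- padding (4B)
64..72  ttl  (8B, 8-aligned)
72..73  version  (1B, 1-aligned)
73..80  -- tail padding (7B)
sizeof = 80, alignof = 8
data bytes 65, size 80 → padding 15

15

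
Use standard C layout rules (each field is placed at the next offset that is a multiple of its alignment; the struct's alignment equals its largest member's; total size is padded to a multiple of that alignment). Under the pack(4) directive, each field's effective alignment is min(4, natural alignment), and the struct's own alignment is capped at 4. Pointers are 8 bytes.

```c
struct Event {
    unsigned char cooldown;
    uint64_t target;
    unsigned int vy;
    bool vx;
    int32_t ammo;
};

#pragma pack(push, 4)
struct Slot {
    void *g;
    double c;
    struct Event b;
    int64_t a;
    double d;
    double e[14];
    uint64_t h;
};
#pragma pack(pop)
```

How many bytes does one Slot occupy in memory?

Event: cooldown at 0 (size 1, align 1) → ends 1; pad 7 to align 8 for target; target at 8 (size 8, align 8) → ends 16; vy at 16 (size 4, align 4) → ends 20; vx at 20 (size 1, align 1) → ends 21; pad 3 to align 4 for ammo; ammo at 24 (size 4, align 4) → ends 28; tail pad 4 to reach multiple of 8; total 32 bytes, alignment 8
g at 0 (size 8, align 4) → ends 8
c at 8 (size 8, align 4) → ends 16
b at 16 (size 32, align 4) → ends 48
a at 48 (size 8, align 4) → ends 56
d at 56 (size 8, align 4) → ends 64
e at 64 (size 112, align 4) → ends 176
h at 176 (size 8, align 4) → ends 184
total 184 bytes, alignment 4

184 bytes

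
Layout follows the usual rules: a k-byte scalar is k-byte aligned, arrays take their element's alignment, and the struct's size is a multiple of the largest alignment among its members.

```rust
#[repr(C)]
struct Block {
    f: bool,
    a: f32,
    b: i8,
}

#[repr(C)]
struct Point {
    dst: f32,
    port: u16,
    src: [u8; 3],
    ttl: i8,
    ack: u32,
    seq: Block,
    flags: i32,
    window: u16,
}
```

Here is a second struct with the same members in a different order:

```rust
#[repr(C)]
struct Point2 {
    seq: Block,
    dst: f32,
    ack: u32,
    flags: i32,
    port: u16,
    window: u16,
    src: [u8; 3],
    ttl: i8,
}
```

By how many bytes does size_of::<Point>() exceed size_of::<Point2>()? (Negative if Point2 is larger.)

Block: 0..1  f  (1B, 1-aligned); 1..4  -- padding (3B); 4..8  a  (4B, 4-aligned); 8..9  b  (1B, 1-aligned); 9..12  -- tail padding (3B); sizeof = 12, alignof = 4
0..4  dst  (4B, 4-aligned)
4..6  port  (2B, 2-aligned)
6..9  src  (3B, 1-aligned)
9..10  ttl  (1B, 1-aligned)
10..12  -- padding (2B)
12..16  ack  (4B, 4-aligned)
16..28  seq  (12B, 4-aligned)
28..32  flags  (4B, 4-aligned)
32..34  window  (2B, 2-aligned)
34..36  -- tail padding (2B)
sizeof = 36, alignof = 4
— Point2 —
0..12  seq  (12B, 4-aligned)
12..16  dst  (4B, 4-aligned)
16..20  ack  (4B, 4-aligned)
20..24  flags  (4B, 4-aligned)
24..26  port  (2B, 2-aligned)
26..28  window  (2B, 2-aligned)
28..31  src  (3B, 1-aligned)
31..32  ttl  (1B, 1-aligned)
sizeof = 32, alignof = 4
36 − 32 = 4

4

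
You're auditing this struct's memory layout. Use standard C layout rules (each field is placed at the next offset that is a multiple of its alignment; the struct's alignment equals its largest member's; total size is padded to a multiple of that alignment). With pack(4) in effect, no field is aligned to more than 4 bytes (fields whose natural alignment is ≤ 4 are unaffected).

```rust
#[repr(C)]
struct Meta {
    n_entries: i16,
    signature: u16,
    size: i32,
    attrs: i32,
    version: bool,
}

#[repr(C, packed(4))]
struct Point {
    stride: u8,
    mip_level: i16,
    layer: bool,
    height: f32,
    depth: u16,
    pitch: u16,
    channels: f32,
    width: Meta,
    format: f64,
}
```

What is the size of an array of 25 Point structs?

Meta: n_entries at 0 (size 2, align 2) → ends 2; signature at 2 (size 2, align 2) → ends 4; size at 4 (size 4, align 4) → ends 8; attrs at 8 (size 4, align 4) → ends 12; version at 12 (size 1, align 1) → ends 13; tail pad 3 to reach multiple of 4; total 16 bytes, alignment 4
stride at 0 (size 1, align 1) → ends 1
pad 1 to align 2 for mip_level
mip_level at 2 (size 2, align 2) → ends 4
layer at 4 (size 1, align 1) → ends 5
pad 3 to align 4 for height
height at 8 (size 4, align 4) → ends 12
depth at 12 (size 2, align 2) → ends 14
pitch at 14 (size 2, align 2) → ends 16
channels at 16 (size 4, align 4) → ends 20
width at 20 (size 16, align 4) → ends 36
format at 36 (size 8, align 4) → ends 44
total 44 bytes, alignment 4
array of 25: 25 × 44 = 1100

1100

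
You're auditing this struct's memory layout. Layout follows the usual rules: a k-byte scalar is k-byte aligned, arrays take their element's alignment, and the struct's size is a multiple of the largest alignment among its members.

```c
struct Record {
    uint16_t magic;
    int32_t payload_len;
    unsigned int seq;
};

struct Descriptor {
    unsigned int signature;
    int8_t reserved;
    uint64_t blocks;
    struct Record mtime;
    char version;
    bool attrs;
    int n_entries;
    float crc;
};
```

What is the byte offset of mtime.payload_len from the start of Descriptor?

Record: 0..2  magic  (2B, 2-aligned); 2..4  -- padding (2B); 4..8  payload_len  (4B, 4-aligned); 8..12  seq  (4B, 4-aligned); sizeof = 12, alignof = 4
0..4  signature  (4B, 4-aligned)
4..5  reserved  (1B, 1-aligned)
5..8  -- padding (3B)
8..16  blocks  (8B, 8-aligned)
16..28  mtime  (12B, 4-aligned)
within Record: payload_len at 4
16 + 4 = 20

20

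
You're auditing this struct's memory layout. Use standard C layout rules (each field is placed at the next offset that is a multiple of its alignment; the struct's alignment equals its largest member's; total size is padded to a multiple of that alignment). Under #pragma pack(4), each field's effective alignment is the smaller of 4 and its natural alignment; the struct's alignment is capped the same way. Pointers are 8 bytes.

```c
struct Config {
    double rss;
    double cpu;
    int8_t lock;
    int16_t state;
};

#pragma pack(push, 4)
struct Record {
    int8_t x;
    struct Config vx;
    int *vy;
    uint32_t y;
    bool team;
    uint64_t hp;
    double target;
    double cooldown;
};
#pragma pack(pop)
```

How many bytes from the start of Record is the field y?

36

Config: @0: rss [8B, align 8] → 8; @8: cpu [8B, align 8] → 16; @16: lock [1B, align 1] → 17; +1 pad (align 2); @18: state [2B, align 2] → 20; +4 tail pad (align 8); size 24, align 8
@0: x [1B, align 1] → 1
+3 pad (align 4)
@4: vx [24B, align 4] → 28
@28: vy [8B, align 4] → 36
@36: y [4B, align 4] → 40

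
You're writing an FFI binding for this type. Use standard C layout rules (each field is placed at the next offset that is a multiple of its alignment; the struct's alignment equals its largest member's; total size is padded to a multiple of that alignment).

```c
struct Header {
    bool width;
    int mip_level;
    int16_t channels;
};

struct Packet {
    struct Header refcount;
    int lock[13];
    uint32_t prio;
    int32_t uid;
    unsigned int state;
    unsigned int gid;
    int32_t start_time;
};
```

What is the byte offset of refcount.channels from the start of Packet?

Header: width at 0 (size 1, align 1) → ends 1; pad 3 to align 4 for mip_level; mip_level at 4 (size 4, align 4) → ends 8; channels at 8 (size 2, align 2) → ends 10; tail pad 2 to reach multiple of 4; total 12 bytes, alignment 4
refcount at 0 (size 12, align 4) → ends 12
within Header: channels at 8
0 + 8 = 8

8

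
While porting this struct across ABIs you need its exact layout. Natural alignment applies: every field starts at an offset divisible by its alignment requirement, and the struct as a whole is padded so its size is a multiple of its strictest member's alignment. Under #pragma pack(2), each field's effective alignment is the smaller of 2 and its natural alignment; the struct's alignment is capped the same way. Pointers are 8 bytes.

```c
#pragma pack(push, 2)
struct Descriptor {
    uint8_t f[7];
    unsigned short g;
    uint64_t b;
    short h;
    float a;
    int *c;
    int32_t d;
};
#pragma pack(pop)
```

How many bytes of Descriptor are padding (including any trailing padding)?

1

@0: f [7B, align 1] → 7
+1 pad (align 2)
@8: g [2B, align 2] → 10
@10: b [8B, align 2] → 18
@18: h [2B, align 2] → 20
@20: a [4B, align 2] → 24
@24: c [8B, align 2] → 32
@32: d [4B, align 2] → 36
size 36, align 2
data bytes 35, size 36 → padding 1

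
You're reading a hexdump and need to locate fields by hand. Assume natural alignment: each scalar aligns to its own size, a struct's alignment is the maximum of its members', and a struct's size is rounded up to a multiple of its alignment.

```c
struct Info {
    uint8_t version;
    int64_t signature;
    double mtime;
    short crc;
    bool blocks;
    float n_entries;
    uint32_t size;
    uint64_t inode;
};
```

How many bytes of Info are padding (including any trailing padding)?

12

0..1  version  (1B, 1-aligned)
1..8  -- padding (7B)
8..16  signature  (8B, 8-aligned)
16..24  mtime  (8B, 8-aligned)
24..26  crc  (2B, 2-aligned)
26..27  blocks  (1B, 1-aligned)
27..28  -- padding (1B)
28..32  n_entries  (4B, 4-aligned)
32..36  size  (4B, 4-aligned)
36..40  -- padding (4B)
40..48  inode  (8B, 8-aligned)
sizeof = 48, alignof = 8
data bytes 36, size 48 → padding 12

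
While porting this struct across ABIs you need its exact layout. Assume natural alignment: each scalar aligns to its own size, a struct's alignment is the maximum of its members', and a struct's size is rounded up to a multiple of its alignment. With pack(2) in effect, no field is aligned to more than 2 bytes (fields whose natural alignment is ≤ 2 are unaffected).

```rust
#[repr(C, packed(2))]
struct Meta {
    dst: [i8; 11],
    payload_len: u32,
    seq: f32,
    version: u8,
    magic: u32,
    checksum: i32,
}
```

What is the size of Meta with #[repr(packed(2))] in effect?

@0: dst [11B, align 1] → 11
+1 pad (align 2)
@12: payload_len [4B, align 2] → 16
@16: seq [4B, align 2] → 20
@20: version [1B, align 1] → 21
+1 pad (align 2)
@22: magic [4B, align 2] → 26
@26: checksum [4B, align 2] → 30
size 30, align 2

30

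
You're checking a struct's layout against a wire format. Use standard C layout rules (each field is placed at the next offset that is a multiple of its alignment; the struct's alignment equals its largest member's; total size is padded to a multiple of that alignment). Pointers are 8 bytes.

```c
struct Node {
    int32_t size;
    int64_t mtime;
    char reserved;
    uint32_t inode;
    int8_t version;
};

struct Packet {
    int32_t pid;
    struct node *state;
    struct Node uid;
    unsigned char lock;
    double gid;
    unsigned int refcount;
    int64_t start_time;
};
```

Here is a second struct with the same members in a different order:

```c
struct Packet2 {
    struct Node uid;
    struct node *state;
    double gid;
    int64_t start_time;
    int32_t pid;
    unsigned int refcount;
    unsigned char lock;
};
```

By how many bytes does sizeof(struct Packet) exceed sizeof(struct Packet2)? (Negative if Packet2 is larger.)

Node: @0: size [4B, align 4] → 4; +4 pad (align 8); @8: mtime [8B, align 8] → 16; @16: reserved [1B, align 1] → 17; +3 pad (align 4); @20: inode [4B, align 4] → 24; @24: version [1B, align 1] → 25; +7 tail pad (align 8); size 32, align 8
@0: pid [4B, align 4] → 4
+4 pad (align 8)
@8: state [8B, align 8] → 16
@16: uid [32B, align 8] → 48
@48: lock [1B, align 1] → 49
+7 pad (align 8)
@56: gid [8B, align 8] → 64
@64: refcount [4B, align 4] → 68
+4 pad (align 8)
@72: start_time [8B, align 8] → 80
size 80, align 8
— Packet2 —
@0: uid [32B, align 8] → 32
@32: state [8B, align 8] → 40
@40: gid [8B, align 8] → 48
@48: start_time [8B, align 8] → 56
@56: pid [4B, align 4] → 60
@60: refcount [4B, align 4] → 64
@64: lock [1B, align 1] → 65
+7 tail pad (align 8)
size 72, align 8
80 − 72 = 8

8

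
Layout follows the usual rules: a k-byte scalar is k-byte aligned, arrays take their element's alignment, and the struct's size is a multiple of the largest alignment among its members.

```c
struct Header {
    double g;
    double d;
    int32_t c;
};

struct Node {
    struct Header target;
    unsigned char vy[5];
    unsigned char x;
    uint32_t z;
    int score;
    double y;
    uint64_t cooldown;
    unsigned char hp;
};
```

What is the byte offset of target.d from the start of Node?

Header: 0..8  g  (8B, 8-aligned); 8..16  d  (8B, 8-aligned); 16..20  c  (4B, 4-aligned); 20..24  -- tail padding (4B); sizeof = 24, alignof = 8
0..24  target  (24B, 8-aligned)
within Header: d at 8
0 + 8 = 8

8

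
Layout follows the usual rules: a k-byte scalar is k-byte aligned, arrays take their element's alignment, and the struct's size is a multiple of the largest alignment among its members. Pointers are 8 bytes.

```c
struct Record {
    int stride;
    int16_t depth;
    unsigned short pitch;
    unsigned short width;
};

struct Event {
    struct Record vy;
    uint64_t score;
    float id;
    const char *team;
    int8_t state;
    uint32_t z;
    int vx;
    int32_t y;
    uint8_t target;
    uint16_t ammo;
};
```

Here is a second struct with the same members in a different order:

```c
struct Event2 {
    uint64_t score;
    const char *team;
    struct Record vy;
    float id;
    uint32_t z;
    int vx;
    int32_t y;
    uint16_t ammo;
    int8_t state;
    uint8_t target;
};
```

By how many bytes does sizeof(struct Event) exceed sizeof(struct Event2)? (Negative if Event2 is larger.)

Record: stride at 0 (size 4, align 4) → ends 4; depth at 4 (size 2, align 2) → ends 6; pitch at 6 (size 2, align 2) → ends 8; width at 8 (size 2, align 2) → ends 10; tail pad 2 to reach multiple of 4; total 12 bytes, alignment 4
vy at 0 (size 12, align 4) → ends 12
pad 4 to align 8 for score
score at 16 (size 8, align 8) → ends 24
id at 24 (size 4, align 4) → ends 28
pad 4 to align 8 for team
team at 32 (size 8, align 8) → ends 40
state at 40 (size 1, align 1) → ends 41
pad 3 to align 4 for z
z at 44 (size 4, align 4) → ends 48
vx at 48 (size 4, align 4) → ends 52
y at 52 (size 4, align 4) → ends 56
target at 56 (size 1, align 1) → ends 57
pad 1 to align 2 for ammo
ammo at 58 (size 2, align 2) → ends 60
tail pad 4 to reach multiple of 8
total 64 bytes, alignment 8
— Event2 —
score at 0 (size 8, align 8) → ends 8
team at 8 (size 8, align 8) → ends 16
vy at 16 (size 12, align 4) → ends 28
id at 28 (size 4, align 4) → ends 32
z at 32 (size 4, align 4) → ends 36
vx at 36 (size 4, align 4) → ends 40
y at 40 (size 4, align 4) → ends 44
ammo at 44 (size 2, align 2) → ends 46
state at 46 (size 1, align 1) → ends 47
target at 47 (size 1, align 1) → ends 48
total 48 bytes, alignment 8
64 − 48 = 16

16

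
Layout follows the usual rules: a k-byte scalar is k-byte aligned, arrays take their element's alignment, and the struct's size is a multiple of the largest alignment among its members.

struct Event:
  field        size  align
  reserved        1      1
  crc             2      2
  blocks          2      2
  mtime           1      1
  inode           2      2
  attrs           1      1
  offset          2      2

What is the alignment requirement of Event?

member alignments: reserved=1, crc=2, blocks=2, mtime=1, inode=2, attrs=1, offset=2
max = 2

2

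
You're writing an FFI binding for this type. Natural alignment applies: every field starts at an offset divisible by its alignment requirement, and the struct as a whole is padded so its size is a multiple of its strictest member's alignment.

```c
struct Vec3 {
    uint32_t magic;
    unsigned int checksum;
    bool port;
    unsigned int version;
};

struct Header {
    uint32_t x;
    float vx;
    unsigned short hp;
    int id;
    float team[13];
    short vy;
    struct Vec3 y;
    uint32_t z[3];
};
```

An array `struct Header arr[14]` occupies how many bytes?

1400

Vec3: magic at 0 (size 4, align 4) → ends 4; checksum at 4 (size 4, align 4) → ends 8; port at 8 (size 1, align 1) → ends 9; pad 3 to align 4 for version; version at 12 (size 4, align 4) → ends 16; total 16 bytes, alignment 4
x at 0 (size 4, align 4) → ends 4
vx at 4 (size 4, align 4) → ends 8
hp at 8 (size 2, align 2) → ends 10
pad 2 to align 4 for id
id at 12 (size 4, align 4) → ends 16
team at 16 (size 52, align 4) → ends 68
vy at 68 (size 2, align 2) → ends 70
pad 2 to align 4 for y
y at 72 (size 16, align 4) → ends 88
z at 88 (size 12, align 4) → ends 100
total 100 bytes, alignment 4
array of 14: 14 × 100 = 1400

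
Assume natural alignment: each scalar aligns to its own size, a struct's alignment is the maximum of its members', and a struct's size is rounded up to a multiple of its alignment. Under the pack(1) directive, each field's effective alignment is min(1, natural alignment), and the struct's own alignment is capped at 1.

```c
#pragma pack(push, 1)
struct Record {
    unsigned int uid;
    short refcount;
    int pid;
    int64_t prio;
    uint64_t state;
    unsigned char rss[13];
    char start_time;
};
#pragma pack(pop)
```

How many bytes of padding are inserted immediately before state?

0

@0: uid [4B, align 1] → 4
@4: refcount [2B, align 1] → 6
@6: pid [4B, align 1] → 10
@10: prio [8B, align 1] → 18
@18: state [8B, align 1] → 26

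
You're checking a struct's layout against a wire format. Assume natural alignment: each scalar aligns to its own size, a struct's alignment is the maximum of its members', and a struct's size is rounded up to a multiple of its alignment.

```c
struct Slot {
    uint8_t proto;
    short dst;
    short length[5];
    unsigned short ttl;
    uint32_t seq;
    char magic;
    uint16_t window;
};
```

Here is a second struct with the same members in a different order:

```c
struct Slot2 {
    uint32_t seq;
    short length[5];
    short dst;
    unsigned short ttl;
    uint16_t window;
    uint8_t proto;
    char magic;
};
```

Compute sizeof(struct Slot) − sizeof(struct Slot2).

proto at 0 (size 1, align 1) → ends 1
pad 1 to align 2 for dst
dst at 2 (size 2, align 2) → ends 4
length at 4 (size 10, align 2) → ends 14
ttl at 14 (size 2, align 2) → ends 16
seq at 16 (size 4, align 4) → ends 20
magic at 20 (size 1, align 1) → ends 21
pad 1 to align 2 for window
window at 22 (size 2, align 2) → ends 24
total 24 bytes, alignment 4
— Slot2 —
seq at 0 (size 4, align 4) → ends 4
length at 4 (size 10, align 2) → ends 14
dst at 14 (size 2, align 2) → ends 16
ttl at 16 (size 2, align 2) → ends 18
window at 18 (size 2, align 2) → ends 20
proto at 20 (size 1, align 1) → ends 21
magic at 21 (size 1, align 1) → ends 22
tail pad 2 to reach multiple of 4
total 24 bytes, alignment 4
24 − 24 = 0

0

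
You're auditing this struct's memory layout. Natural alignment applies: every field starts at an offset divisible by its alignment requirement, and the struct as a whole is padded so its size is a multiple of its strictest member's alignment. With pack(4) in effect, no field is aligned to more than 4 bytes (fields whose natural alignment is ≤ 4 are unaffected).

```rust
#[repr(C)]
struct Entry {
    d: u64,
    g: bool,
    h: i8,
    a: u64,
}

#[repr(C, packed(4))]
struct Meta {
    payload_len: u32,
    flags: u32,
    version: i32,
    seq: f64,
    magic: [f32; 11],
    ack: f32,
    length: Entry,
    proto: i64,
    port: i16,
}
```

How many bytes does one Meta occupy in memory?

Entry: d at 0 (size 8, align 8) → ends 8; g at 8 (size 1, align 1) → ends 9; h at 9 (size 1, align 1) → ends 10; pad 6 to align 8 for a; a at 16 (size 8, align 8) → ends 24; total 24 bytes, alignment 8
payload_len at 0 (size 4, align 4) → ends 4
flags at 4 (size 4, align 4) → ends 8
version at 8 (size 4, align 4) → ends 12
seq at 12 (size 8, align 4) → ends 20
magic at 20 (size 44, align 4) → ends 64
ack at 64 (size 4, align 4) → ends 68
length at 68 (size 24, align 4) → ends 92
proto at 92 (size 8, align 4) → ends 100
port at 100 (size 2, align 2) → ends 102
tail pad 2 to reach multiple of 4
total 104 bytes, alignment 4

104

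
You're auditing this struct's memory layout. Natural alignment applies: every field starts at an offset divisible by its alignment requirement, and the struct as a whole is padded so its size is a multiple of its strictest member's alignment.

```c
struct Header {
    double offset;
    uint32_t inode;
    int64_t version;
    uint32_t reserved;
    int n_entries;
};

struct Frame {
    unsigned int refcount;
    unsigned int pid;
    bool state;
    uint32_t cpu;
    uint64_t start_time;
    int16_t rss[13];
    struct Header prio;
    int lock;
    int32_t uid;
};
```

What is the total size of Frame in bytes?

96

Header: @0: offset [8B, align 8] → 8; @8: inode [4B, align 4] → 12; +4 pad (align 8); @16: version [8B, align 8] → 24; @24: reserved [4B, align 4] → 28; @28: n_entries [4B, align 4] → 32; size 32, align 8
@0: refcount [4B, align 4] → 4
@4: pid [4B, align 4] → 8
@8: state [1B, align 1] → 9
+3 pad (align 4)
@12: cpu [4B, align 4] → 16
@16: start_time [8B, align 8] → 24
@24: rss [26B, align 2] → 50
+6 pad (align 8)
@56: prio [32B, align 8] → 88
@88: lock [4B, align 4] → 92
@92: uid [4B, align 4] → 96
size 96, align 8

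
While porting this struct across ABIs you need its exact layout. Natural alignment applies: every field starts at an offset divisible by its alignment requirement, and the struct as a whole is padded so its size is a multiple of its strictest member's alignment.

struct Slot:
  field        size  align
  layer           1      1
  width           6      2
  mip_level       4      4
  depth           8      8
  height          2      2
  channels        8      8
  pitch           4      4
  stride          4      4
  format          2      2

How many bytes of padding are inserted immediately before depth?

4

0..1  layer  (1B, 1-aligned)
1..2  -- padding (1B)
2..8  width  (6B, 2-aligned)
8..12  mip_level  (4B, 4-aligned)
12..16  -- padding (4B)
16..24  depth  (8B, 8-aligned)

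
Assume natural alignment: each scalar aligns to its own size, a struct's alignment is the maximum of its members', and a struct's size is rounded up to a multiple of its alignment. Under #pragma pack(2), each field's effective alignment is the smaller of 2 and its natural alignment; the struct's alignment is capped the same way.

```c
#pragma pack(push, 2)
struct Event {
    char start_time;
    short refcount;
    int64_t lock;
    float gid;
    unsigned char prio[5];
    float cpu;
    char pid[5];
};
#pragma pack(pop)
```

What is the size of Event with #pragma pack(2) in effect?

32

@0: start_time [1B, align 1] → 1
+1 pad (align 2)
@2: refcount [2B, align 2] → 4
@4: lock [8B, align 2] → 12
@12: gid [4B, align 2] → 16
@16: prio [5B, align 1] → 21
+1 pad (align 2)
@22: cpu [4B, align 2] → 26
@26: pid [5B, align 1] → 31
+1 tail pad (align 2)
size 32, align 2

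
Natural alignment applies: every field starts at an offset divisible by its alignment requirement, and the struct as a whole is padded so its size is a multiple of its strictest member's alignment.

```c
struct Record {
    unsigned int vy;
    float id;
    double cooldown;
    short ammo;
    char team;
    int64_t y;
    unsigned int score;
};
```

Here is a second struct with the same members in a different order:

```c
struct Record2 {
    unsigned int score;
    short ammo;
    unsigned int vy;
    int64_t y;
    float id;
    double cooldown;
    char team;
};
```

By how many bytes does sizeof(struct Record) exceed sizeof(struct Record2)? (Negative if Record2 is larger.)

0..4  vy  (4B, 4-aligned)
4..8  id  (4B, 4-aligned)
8..16  cooldown  (8B, 8-aligned)
16..18  ammo  (2B, 2-aligned)
18..19  team  (1B, 1-aligned)
19..24  -- padding (5B)
24..32  y  (8B, 8-aligned)
32..36  score  (4B, 4-aligned)
36..40  -- tail padding (4B)
sizeof = 40, alignof = 8
— Record2 —
0..4  score  (4B, 4-aligned)
4..6  ammo  (2B, 2-aligned)
6..8  -- padding (2B)
8..12  vy  (4B, 4-aligned)
12..16  -- padding (4B)
16..24  y  (8B, 8-aligned)
24..28  id  (4B, 4-aligned)
28..32  -- padding (4B)
32..40  cooldown  (8B, 8-aligned)
40..41  team  (1B, 1-aligned)
41..48  -- tail padding (7B)
sizeof = 48, alignof = 8
40 − 48 = -8

-8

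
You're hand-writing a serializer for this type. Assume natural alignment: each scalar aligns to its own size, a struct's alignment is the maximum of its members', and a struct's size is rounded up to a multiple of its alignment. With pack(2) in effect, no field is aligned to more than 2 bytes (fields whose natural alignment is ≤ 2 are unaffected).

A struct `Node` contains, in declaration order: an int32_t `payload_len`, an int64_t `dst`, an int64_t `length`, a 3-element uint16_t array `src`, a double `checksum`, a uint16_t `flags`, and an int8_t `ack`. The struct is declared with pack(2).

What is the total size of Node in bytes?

38 bytes

0..4  payload_len  (4B, 2-aligned)
4..12  dst  (8B, 2-aligned)
12..20  length  (8B, 2-aligned)
20..26  src  (6B, 2-aligned)
26..34  checksum  (8B, 2-aligned)
34..36  flags  (2B, 2-aligned)
36..37  ack  (1B, 1-aligned)
37..38  -- tail padding (1B)
sizeof = 38, alignof = 2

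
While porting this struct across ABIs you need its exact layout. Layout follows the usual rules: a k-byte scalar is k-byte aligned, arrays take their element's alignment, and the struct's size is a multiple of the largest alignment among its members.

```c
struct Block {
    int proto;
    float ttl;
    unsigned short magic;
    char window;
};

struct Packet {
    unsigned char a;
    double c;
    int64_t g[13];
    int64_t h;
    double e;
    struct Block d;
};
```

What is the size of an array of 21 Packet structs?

3192

Block: proto at 0 (size 4, align 4) → ends 4; ttl at 4 (size 4, align 4) → ends 8; magic at 8 (size 2, align 2) → ends 10; window at 10 (size 1, align 1) → ends 11; tail pad 1 to reach multiple of 4; total 12 bytes, alignment 4
a at 0 (size 1, align 1) → ends 1
pad 7 to align 8 for c
c at 8 (size 8, align 8) → ends 16
g at 16 (size 104, align 8) → ends 120
h at 120 (size 8, align 8) → ends 128
e at 128 (size 8, align 8) → ends 136
d at 136 (size 12, align 4) → ends 148
tail pad 4 to reach multiple of 8
total 152 bytes, alignment 8
array of 21: 21 × 152 = 3192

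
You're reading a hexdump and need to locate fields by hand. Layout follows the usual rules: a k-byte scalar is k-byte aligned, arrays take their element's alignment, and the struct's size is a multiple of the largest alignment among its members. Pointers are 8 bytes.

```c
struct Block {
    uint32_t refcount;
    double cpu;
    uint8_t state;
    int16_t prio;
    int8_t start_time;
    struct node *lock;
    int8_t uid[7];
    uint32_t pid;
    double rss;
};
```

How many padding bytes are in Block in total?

refcount at 0 (size 4, align 4) → ends 4
pad 4 to align 8 for cpu
cpu at 8 (size 8, align 8) → ends 16
state at 16 (size 1, align 1) → ends 17
pad 1 to align 2 for prio
prio at 18 (size 2, align 2) → ends 20
start_time at 20 (size 1, align 1) → ends 21
pad 3 to align 8 for lock
lock at 24 (size 8, align 8) → ends 32
uid at 32 (size 7, align 1) → ends 39
pad 1 to align 4 for pid
pid at 40 (size 4, align 4) → ends 44
pad 4 to align 8 for rss
rss at 48 (size 8, align 8) → ends 56
total 56 bytes, alignment 8
data bytes 43, size 56 → padding 13

13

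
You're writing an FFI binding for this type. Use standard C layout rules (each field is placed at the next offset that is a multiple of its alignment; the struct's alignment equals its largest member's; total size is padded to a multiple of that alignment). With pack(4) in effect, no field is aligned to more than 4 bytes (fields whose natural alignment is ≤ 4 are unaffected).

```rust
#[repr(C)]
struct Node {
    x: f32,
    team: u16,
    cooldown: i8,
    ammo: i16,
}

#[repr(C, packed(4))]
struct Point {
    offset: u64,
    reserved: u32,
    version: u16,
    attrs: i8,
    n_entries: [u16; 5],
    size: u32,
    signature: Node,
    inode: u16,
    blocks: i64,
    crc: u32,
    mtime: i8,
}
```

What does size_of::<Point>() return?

64 bytes

Node: @0: x [4B, align 4] → 4; @4: team [2B, align 2] → 6; @6: cooldown [1B, align 1] → 7; +1 pad (align 2); @8: ammo [2B, align 2] → 10; +2 tail pad (align 4); size 12, align 4
@0: offset [8B, align 4] → 8
@8: reserved [4B, align 4] → 12
@12: version [2B, align 2] → 14
@14: attrs [1B, align 1] → 15
+1 pad (align 2)
@16: n_entries [10B, align 2] → 26
+2 pad (align 4)
@28: size [4B, align 4] → 32
@32: signature [12B, align 4] → 44
@44: inode [2B, align 2] → 46
+2 pad (align 4)
@48: blocks [8B, align 4] → 56
@56: crc [4B, align 4] → 60
@60: mtime [1B, align 1] → 61
+3 tail pad (align 4)
size 64, align 4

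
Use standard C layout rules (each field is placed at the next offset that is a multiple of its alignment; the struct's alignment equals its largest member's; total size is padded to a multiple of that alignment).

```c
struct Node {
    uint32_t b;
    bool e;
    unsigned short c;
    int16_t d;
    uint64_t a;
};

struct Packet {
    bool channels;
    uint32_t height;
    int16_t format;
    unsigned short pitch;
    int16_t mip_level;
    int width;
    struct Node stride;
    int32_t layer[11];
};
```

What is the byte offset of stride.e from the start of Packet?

28

Node: @0: b [4B, align 4] → 4; @4: e [1B, align 1] → 5; +1 pad (align 2); @6: c [2B, align 2] → 8; @8: d [2B, align 2] → 10; +6 pad (align 8); @16: a [8B, align 8] → 24; size 24, align 8
@0: channels [1B, align 1] → 1
+3 pad (align 4)
@4: height [4B, align 4] → 8
@8: format [2B, align 2] → 10
@10: pitch [2B, align 2] → 12
@12: mip_level [2B, align 2] → 14
+2 pad (align 4)
@16: width [4B, align 4] → 20
+4 pad (align 8)
@24: stride [24B, align 8] → 48
within Node: e at 4
24 + 4 = 28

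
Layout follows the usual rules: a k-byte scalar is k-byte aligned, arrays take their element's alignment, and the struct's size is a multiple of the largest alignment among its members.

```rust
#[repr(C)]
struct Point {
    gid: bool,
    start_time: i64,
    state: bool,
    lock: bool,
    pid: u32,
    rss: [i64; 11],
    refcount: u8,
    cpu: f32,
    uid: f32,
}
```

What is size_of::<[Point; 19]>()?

gid at 0 (size 1, align 1) → ends 1
pad 7 to align 8 for start_time
start_time at 8 (size 8, align 8) → ends 16
state at 16 (size 1, align 1) → ends 17
lock at 17 (size 1, align 1) → ends 18
pad 2 to align 4 for pid
pid at 20 (size 4, align 4) → ends 24
rss at 24 (size 88, align 8) → ends 112
refcount at 112 (size 1, align 1) → ends 113
pad 3 to align 4 for cpu
cpu at 116 (size 4, align 4) → ends 120
uid at 120 (size 4, align 4) → ends 124
tail pad 4 to reach multiple of 8
total 128 bytes, alignment 8
array of 19: 19 × 128 = 2432

2432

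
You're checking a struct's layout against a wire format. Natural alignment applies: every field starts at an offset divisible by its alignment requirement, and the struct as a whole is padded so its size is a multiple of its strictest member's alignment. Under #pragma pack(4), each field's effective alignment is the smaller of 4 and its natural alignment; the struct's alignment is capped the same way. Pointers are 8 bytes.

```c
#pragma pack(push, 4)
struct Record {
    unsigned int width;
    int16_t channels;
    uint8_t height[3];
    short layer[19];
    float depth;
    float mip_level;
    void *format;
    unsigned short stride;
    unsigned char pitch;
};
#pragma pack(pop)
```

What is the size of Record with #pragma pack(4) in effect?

0..4  width  (4B, 4-aligned)
4..6  channels  (2B, 2-aligned)
6..9  height  (3B, 1-aligned)
9..10  -- padding (1B)
10..48  layer  (38B, 2-aligned)
48..52  depth  (4B, 4-aligned)
52..56  mip_level  (4B, 4-aligned)
56..64  format  (8B, 4-aligned)
64..66  stride  (2B, 2-aligned)
66..67  pitch  (1B, 1-aligned)
67..68  -- tail padding (1B)
sizeof = 68, alignof = 4

68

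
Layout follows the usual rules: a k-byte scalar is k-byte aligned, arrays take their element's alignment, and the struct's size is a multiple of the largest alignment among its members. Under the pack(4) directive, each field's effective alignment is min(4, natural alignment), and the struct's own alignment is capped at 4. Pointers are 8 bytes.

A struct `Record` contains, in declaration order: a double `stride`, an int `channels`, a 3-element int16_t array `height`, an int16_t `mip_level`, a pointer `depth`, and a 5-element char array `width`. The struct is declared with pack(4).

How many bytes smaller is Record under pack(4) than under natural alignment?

natural layout:
  stride at 0 (size 8, align 8) → ends 8
  channels at 8 (size 4, align 4) → ends 12
  height at 12 (size 6, align 2) → ends 18
  mip_level at 18 (size 2, align 2) → ends 20
  pad 4 to align 8 for depth
  depth at 24 (size 8, align 8) → ends 32
  width at 32 (size 5, align 1) → ends 37
  tail pad 3 to reach multiple of 8
  total 40 bytes, alignment 8
packed(4) layout:
  stride at 0 (size 8, align 4) → ends 8
  channels at 8 (size 4, align 4) → ends 12
  height at 12 (size 6, align 2) → ends 18
  mip_level at 18 (size 2, align 2) → ends 20
  depth at 20 (size 8, align 4) → ends 28
  width at 28 (size 5, align 1) → ends 33
  tail pad 3 to reach multiple of 4
  total 36 bytes, alignment 4
40 − 36 = 4

4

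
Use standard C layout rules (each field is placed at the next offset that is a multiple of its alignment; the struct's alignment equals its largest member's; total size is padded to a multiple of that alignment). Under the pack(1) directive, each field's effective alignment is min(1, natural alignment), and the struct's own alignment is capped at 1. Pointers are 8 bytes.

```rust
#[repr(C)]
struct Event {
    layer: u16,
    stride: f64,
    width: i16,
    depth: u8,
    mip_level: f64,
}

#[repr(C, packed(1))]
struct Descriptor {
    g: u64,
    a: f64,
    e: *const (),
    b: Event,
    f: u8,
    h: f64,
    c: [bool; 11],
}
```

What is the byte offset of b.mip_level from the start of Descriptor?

48

Event: layer at 0 (size 2, align 2) → ends 2; pad 6 to align 8 for stride; stride at 8 (size 8, align 8) → ends 16; width at 16 (size 2, align 2) → ends 18; depth at 18 (size 1, align 1) → ends 19; pad 5 to align 8 for mip_level; mip_level at 24 (size 8, align 8) → ends 32; total 32 bytes, alignment 8
g at 0 (size 8, align 1) → ends 8
a at 8 (size 8, align 1) → ends 16
e at 16 (size 8, align 1) → ends 24
b at 24 (size 32, align 1) → ends 56
within Event: mip_level at 24
24 + 24 = 48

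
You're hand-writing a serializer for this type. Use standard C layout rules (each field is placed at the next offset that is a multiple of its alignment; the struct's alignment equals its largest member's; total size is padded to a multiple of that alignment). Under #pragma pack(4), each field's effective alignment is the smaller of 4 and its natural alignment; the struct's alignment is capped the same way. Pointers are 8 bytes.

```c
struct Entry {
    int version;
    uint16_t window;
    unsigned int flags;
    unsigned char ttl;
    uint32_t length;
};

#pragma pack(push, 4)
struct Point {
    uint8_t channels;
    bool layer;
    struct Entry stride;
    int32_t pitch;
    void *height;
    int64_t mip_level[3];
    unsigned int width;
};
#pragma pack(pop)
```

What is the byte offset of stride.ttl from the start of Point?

Entry: version at 0 (size 4, align 4) → ends 4; window at 4 (size 2, align 2) → ends 6; pad 2 to align 4 for flags; flags at 8 (size 4, align 4) → ends 12; ttl at 12 (size 1, align 1) → ends 13; pad 3 to align 4 for length; length at 16 (size 4, align 4) → ends 20; total 20 bytes, alignment 4
channels at 0 (size 1, align 1) → ends 1
layer at 1 (size 1, align 1) → ends 2
pad 2 to align 4 for stride
stride at 4 (size 20, align 4) → ends 24
within Entry: ttl at 12
4 + 12 = 16

16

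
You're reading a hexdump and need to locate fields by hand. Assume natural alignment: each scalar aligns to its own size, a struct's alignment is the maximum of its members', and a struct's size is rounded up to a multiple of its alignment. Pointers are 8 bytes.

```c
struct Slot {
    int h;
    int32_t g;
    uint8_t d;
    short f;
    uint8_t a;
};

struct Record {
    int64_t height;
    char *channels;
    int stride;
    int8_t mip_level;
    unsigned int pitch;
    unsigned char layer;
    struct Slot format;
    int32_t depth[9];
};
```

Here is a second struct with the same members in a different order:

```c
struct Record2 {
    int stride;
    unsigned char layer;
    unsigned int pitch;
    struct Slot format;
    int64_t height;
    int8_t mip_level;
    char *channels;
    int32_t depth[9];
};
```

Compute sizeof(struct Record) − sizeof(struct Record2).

-8

Slot: h at 0 (size 4, align 4) → ends 4; g at 4 (size 4, align 4) → ends 8; d at 8 (size 1, align 1) → ends 9; pad 1 to align 2 for f; f at 10 (size 2, align 2) → ends 12; a at 12 (size 1, align 1) → ends 13; tail pad 3 to reach multiple of 4; total 16 bytes, alignment 4
height at 0 (size 8, align 8) → ends 8
channels at 8 (size 8, align 8) → ends 16
stride at 16 (size 4, align 4) → ends 20
mip_level at 20 (size 1, align 1) → ends 21
pad 3 to align 4 for pitch
pitch at 24 (size 4, align 4) → ends 28
layer at 28 (size 1, align 1) → ends 29
pad 3 to align 4 for format
format at 32 (size 16, align 4) → ends 48
depth at 48 (size 36, align 4) → ends 84
tail pad 4 to reach multiple of 8
total 88 bytes, alignment 8
— Record2 —
stride at 0 (size 4, align 4) → ends 4
layer at 4 (size 1, align 1) → ends 5
pad 3 to align 4 for pitch
pitch at 8 (size 4, align 4) → ends 12
format at 12 (size 16, align 4) → ends 28
pad 4 to align 8 for height
height at 32 (size 8, align 8) → ends 40
mip_level at 40 (size 1, align 1) → ends 41
pad 7 to align 8 for channels
channels at 48 (size 8, align 8) → ends 56
depth at 56 (size 36, align 4) → ends 92
tail pad 4 to reach multiple of 8
total 96 bytes, alignment 8
88 − 96 = -8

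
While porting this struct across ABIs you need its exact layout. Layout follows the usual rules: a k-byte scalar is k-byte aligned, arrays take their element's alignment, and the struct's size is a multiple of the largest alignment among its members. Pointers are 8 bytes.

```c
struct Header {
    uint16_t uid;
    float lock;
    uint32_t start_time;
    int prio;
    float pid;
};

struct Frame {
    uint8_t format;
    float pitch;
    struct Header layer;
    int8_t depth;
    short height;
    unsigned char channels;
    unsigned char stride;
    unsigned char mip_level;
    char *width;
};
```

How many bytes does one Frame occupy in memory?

48 bytes

Header: @0: uid [2B, align 2] → 2; +2 pad (align 4); @4: lock [4B, align 4] → 8; @8: start_time [4B, align 4] → 12; @12: prio [4B, align 4] → 16; @16: pid [4B, align 4] → 20; size 20, align 4
@0: format [1B, align 1] → 1
+3 pad (align 4)
@4: pitch [4B, align 4] → 8
@8: layer [20B, align 4] → 28
@28: depth [1B, align 1] → 29
+1 pad (align 2)
@30: height [2B, align 2] → 32
@32: channels [1B, align 1] → 33
@33: stride [1B, align 1] → 34
@34: mip_level [1B, align 1] → 35
+5 pad (align 8)
@40: width [8B, align 8] → 48
size 48, align 8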